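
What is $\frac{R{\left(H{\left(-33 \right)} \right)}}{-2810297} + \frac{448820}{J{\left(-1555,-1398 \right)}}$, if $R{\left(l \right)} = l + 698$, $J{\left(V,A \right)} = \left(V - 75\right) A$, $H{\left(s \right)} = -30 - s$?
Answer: $\frac{62986005140}{320196809289} \approx 0.19671$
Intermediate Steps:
$J{\left(V,A \right)} = A \left(-75 + V\right)$ ($J{\left(V,A \right)} = \left(-75 + V\right) A = A \left(-75 + V\right)$)
$R{\left(l \right)} = 698 + l$
$\frac{R{\left(H{\left(-33 \right)} \right)}}{-2810297} + \frac{448820}{J{\left(-1555,-1398 \right)}} = \frac{698 - -3}{-2810297} + \frac{448820}{\left(-1398\right) \left(-75 - 1555\right)} = \left(698 + \left(-30 + 33\right)\right) \left(- \frac{1}{2810297}\right) + \frac{448820}{\left(-1398\right) \left(-1630\right)} = \left(698 + 3\right) \left(- \frac{1}{2810297}\right) + \frac{448820}{2278740} = 701 \left(- \frac{1}{2810297}\right) + 448820 \cdot \frac{1}{2278740} = - \frac{701}{2810297} + \frac{22441}{113937} = \frac{62986005140}{320196809289}$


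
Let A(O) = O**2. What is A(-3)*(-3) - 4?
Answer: -31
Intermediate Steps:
A(-3)*(-3) - 4 = (-3)**2*(-3) - 4 = 9*(-3) - 4 = -27 - 4 = -31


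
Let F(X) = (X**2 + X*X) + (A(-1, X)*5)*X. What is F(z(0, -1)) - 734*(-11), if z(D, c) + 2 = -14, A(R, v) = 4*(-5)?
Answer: 10186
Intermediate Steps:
A(R, v) = -20
z(D, c) = -16 (z(D, c) = -2 - 14 = -16)
F(X) = -100*X + 2*X**2 (F(X) = (X**2 + X*X) + (-20*5)*X = (X**2 + X**2) - 100*X = 2*X**2 - 100*X = -100*X + 2*X**2)
F(z(0, -1)) - 734*(-11) = 2*(-16)*(-50 - 16) - 734*(-11) = 2*(-16)*(-66) - 1*(-8074) = 2112 + 8074 = 10186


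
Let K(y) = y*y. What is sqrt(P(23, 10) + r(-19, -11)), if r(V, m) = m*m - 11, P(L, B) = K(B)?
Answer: sqrt(210) ≈ 14.491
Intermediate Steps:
K(y) = y**2
P(L, B) = B**2
r(V, m) = -11 + m**2 (r(V, m) = m**2 - 11 = -11 + m**2)
sqrt(P(23, 10) + r(-19, -11)) = sqrt(10**2 + (-11 + (-11)**2)) = sqrt(100 + (-11 + 121)) = sqrt(100 + 110) = sqrt(210)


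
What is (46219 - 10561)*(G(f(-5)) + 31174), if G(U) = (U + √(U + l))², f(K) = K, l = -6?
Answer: 1112101704 - 356580*I*√11 ≈ 1.1121e+9 - 1.1826e+6*I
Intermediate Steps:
G(U) = (U + √(-6 + U))² (G(U) = (U + √(U - 6))² = (U + √(-6 + U))²)
(46219 - 10561)*(G(f(-5)) + 31174) = (46219 - 10561)*((-5 + √(-6 - 5))² + 31174) = 35658*((-5 + √(-11))² + 31174) = 35658*((-5 + I*√11)² + 31174) = 35658*(31174 + (-5 + I*√11)²) = 1111602492 + 35658*(-5 + I*√11)²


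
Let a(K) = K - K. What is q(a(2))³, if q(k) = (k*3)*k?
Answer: 0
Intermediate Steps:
a(K) = 0
q(k) = 3*k² (q(k) = (3*k)*k = 3*k²)
q(a(2))³ = (3*0²)³ = (3*0)³ = 0³ = 0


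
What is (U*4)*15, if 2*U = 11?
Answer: 330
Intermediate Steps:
U = 11/2 (U = (½)*11 = 11/2 ≈ 5.5000)
(U*4)*15 = ((11/2)*4)*15 = 22*15 = 330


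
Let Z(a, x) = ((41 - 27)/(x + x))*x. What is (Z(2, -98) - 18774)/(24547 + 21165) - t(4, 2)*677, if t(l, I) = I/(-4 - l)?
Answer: 7717989/45712 ≈ 168.84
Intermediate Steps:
Z(a, x) = 7 (Z(a, x) = (14/((2*x)))*x = (14*(1/(2*x)))*x = (7/x)*x = 7)
(Z(2, -98) - 18774)/(24547 + 21165) - t(4, 2)*677 = (7 - 18774)/(24547 + 21165) - (-1*2/(4 + 4))*677 = -18767/45712 - (-1*2/8)*677 = -18767*1/45712 - (-1*2*1/8)*677 = -18767/45712 - (-1)*677/4 = -18767/45712 - 1*(-677/4) = -18767/45712 + 677/4 = 7717989/45712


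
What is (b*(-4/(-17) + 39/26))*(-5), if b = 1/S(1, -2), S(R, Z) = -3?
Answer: 295/102 ≈ 2.8922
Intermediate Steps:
b = -⅓ (b = 1/(-3) = -⅓ ≈ -0.33333)
(b*(-4/(-17) + 39/26))*(-5) = -(-4/(-17) + 39/26)/3*(-5) = -(-4*(-1/17) + 39*(1/26))/3*(-5) = -(4/17 + 3/2)/3*(-5) = -⅓*59/34*(-5) = -59/102*(-5) = 295/102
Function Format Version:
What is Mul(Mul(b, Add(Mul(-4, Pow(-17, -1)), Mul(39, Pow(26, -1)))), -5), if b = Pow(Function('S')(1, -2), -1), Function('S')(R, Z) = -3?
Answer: Rational(295, 102) ≈ 2.8922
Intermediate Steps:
b = Rational(-1, 3) (b = Pow(-3, -1) = Rational(-1, 3) ≈ -0.33333)
Mul(Mul(b, Add(Mul(-4, Pow(-17, -1)), Mul(39, Pow(26, -1)))), -5) = Mul(Mul(Rational(-1, 3), Add(Mul(-4, Pow(-17, -1)), Mul(39, Pow(26, -1)))), -5) = Mul(Mul(Rational(-1, 3), Add(Mul(-4, Rational(-1, 17)), Mul(39, Rational(1, 26)))), -5) = Mul(Mul(Rational(-1, 3), Add(Rational(4, 17), Rational(3, 2))), -5) = Mul(Mul(Rational(-1, 3), Rational(59, 34)), -5) = Mul(Rational(-59, 102), -5) = Rational(295, 102)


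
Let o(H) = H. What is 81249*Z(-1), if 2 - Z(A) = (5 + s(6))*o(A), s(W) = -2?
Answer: 406245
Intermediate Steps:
Z(A) = 2 - 3*A (Z(A) = 2 - (5 - 2)*A = 2 - 3*A)
81249*Z(-1) = 81249*(2 - 3*(-1)) = 81249*(2 + 3) = 81249*5 = 406245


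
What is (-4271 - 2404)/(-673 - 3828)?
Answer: 6675/4501 ≈ 1.4830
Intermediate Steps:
(-4271 - 2404)/(-673 - 3828) = -6675/(-4501) = -6675*(-1/4501) = 6675/4501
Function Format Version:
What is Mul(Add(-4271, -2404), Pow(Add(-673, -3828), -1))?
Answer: Rational(6675, 4501) ≈ 1.4830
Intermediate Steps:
Mul(Add(-4271, -2404), Pow(Add(-673, -3828), -1)) = Mul(-6675, Pow(-4501, -1)) = Mul(-6675, Rational(-1, 4501)) = Rational(6675, 4501)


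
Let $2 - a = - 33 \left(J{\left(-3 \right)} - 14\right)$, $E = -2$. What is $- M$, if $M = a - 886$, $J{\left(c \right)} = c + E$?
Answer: $1511$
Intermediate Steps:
$J{\left(c \right)} = -2 + c$ ($J{\left(c \right)} = c - 2 = -2 + c$)
$a = -625$ ($a = 2 - - 33 \left(\left(-2 - 3\right) - 14\right) = 2 - - 33 \left(-5 - 14\right) = 2 - \left(-33\right) \left(-19\right) = 2 - 627 = -625$)
$M = -1511$ ($M = -625 - 886 = -1511$)
$- M = \left(-1\right) \left(-1511\right) = 1511$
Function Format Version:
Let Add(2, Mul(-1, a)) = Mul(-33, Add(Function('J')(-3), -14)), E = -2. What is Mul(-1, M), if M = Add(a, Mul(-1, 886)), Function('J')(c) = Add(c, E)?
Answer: 1511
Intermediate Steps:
Function('J')(c) = Add(-2, c) (Function('J')(c) = Add(c, -2) = Add(-2, c))
a = -625 (a = Add(2, Mul(-1, Mul(-33, Add(Add(-2, -3), -14)))) = Add(2, Mul(-1, Mul(-33, Add(-5, -14)))) = Add(2, Mul(-1, Mul(-33, -19))) = Add(2, Mul(-1, 627)) = Add(2, -627) = -625)
M = -1511 (M = Add(-625, Mul(-1, 886)) = Add(-625, -886) = -1511)
Mul(-1, M) = Mul(-1, -1511) = 1511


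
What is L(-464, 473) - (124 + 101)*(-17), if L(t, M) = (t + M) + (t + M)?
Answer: 3843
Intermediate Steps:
L(t, M) = 2*M + 2*t (L(t, M) = (M + t) + (M + t) = 2*M + 2*t)
L(-464, 473) - (124 + 101)*(-17) = (2*473 + 2*(-464)) - (124 + 101)*(-17) = (946 - 928) - 225*(-17) = 18 - 1*(-3825) = 18 + 3825 = 3843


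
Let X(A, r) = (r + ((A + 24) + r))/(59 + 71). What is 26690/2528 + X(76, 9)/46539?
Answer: 40369166651/3823644240 ≈ 10.558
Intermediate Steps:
X(A, r) = 12/65 + r/65 + A/130 (X(A, r) = (r + ((24 + A) + r))/130 = (r + (24 + A + r))*(1/130) = (24 + A + 2*r)*(1/130) = 12/65 + r/65 + A/130)
26690/2528 + X(76, 9)/46539 = 26690/2528 + (12/65 + (1/65)*9 + (1/130)*76)/46539 = 26690*(1/2528) + (12/65 + 9/65 + 38/65)*(1/46539) = 13345/1264 + (59/65)*(1/46539) = 13345/1264 + 59/3025035 = 40369166651/3823644240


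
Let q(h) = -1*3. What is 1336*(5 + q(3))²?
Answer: 5344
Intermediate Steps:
q(h) = -3
1336*(5 + q(3))² = 1336*(5 - 3)² = 1336*2² = 1336*4 = 5344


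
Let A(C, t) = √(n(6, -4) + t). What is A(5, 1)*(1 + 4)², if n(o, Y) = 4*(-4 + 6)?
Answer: 75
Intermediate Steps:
n(o, Y) = 8 (n(o, Y) = 4*2 = 8)
A(C, t) = √(8 + t)
A(5, 1)*(1 + 4)² = √(8 + 1)*(1 + 4)² = √9*5² = 3*25 = 75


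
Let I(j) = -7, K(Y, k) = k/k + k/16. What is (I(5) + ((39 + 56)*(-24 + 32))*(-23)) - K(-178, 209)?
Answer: -280017/16 ≈ -17501.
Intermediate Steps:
K(Y, k) = 1 + k/16 (K(Y, k) = 1 + k*(1/16) = 1 + k/16)
(I(5) + ((39 + 56)*(-24 + 32))*(-23)) - K(-178, 209) = (-7 + ((39 + 56)*(-24 + 32))*(-23)) - (1 + (1/16)*209) = (-7 + (95*8)*(-23)) - (1 + 209/16) = (-7 + 760*(-23)) - 1*225/16 = (-7 - 17480) - 225/16 = -17487 - 225/16 = -280017/16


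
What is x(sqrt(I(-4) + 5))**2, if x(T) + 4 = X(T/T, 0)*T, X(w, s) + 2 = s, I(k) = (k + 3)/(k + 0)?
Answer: 37 + 8*sqrt(21) ≈ 73.661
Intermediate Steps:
I(k) = (3 + k)/k
X(w, s) = -2 + s
x(T) = -4 - 2*T (x(T) = -4 + (-2 + 0)*T = -4 - 2*T)
x(sqrt(I(-4) + 5))**2 = (-4 - 2*sqrt((3 - 4)/(-4) + 5))**2 = (-4 - 2*sqrt(-1/4*(-1) + 5))**2 = (-4 - 2*sqrt(1/4 + 5))**2 = (-4 - sqrt(21))**2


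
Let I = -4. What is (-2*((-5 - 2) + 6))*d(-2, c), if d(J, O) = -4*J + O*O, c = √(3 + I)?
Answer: 14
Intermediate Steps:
c = I (c = √(3 - 4) = √(-1) = I ≈ 1.0*I)
d(J, O) = O² - 4*J (d(J, O) = -4*J + O² = O² - 4*J)
(-2*((-5 - 2) + 6))*d(-2, c) = (-2*((-5 - 2) + 6))*(I² - 4*(-2)) = (-2*(-7 + 6))*(-1 + 8) = -2*(-1)*7 = 2*7 = 14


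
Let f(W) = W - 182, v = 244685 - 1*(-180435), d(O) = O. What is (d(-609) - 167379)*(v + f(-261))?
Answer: -71340639876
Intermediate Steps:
v = 425120 (v = 244685 + 180435 = 425120)
f(W) = -182 + W
(d(-609) - 167379)*(v + f(-261)) = (-609 - 167379)*(425120 + (-182 - 261)) = -167988*(425120 - 443) = -167988*424677 = -71340639876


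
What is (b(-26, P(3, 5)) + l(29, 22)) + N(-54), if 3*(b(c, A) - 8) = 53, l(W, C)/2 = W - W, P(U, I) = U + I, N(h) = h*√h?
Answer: 77/3 - 162*I*√6 ≈ 25.667 - 396.82*I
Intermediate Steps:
N(h) = h^(3/2)
P(U, I) = I + U
l(W, C) = 0 (l(W, C) = 2*(W - W) = 2*0 = 0)
b(c, A) = 77/3 (b(c, A) = 8 + (⅓)*53 = 8 + 53/3 = 77/3)
(b(-26, P(3, 5)) + l(29, 22)) + N(-54) = (77/3 + 0) + (-54)^(3/2) = 77/3 - 162*I*√6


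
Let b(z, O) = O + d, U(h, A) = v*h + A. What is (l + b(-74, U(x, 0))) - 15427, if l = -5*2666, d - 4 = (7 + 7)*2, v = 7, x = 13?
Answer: -28634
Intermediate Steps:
U(h, A) = A + 7*h (U(h, A) = 7*h + A = A + 7*h)
d = 32 (d = 4 + (7 + 7)*2 = 4 + 14*2 = 4 + 28 = 32)
b(z, O) = 32 + O (b(z, O) = O + 32 = 32 + O)
l = -13330
(l + b(-74, U(x, 0))) - 15427 = (-13330 + (32 + (0 + 7*13))) - 15427 = (-13330 + (32 + (0 + 91))) - 15427 = (-13330 + (32 + 91)) - 15427 = (-13330 + 123) - 15427 = -13207 - 15427 = -28634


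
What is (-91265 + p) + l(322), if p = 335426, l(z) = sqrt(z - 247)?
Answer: 244161 + 5*sqrt(3) ≈ 2.4417e+5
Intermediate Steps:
l(z) = sqrt(-247 + z)
(-91265 + p) + l(322) = (-91265 + 335426) + sqrt(-247 + 322) = 244161 + sqrt(75) = 244161 + 5*sqrt(3)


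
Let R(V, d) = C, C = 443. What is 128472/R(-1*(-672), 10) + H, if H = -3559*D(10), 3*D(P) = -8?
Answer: 12998512/1329 ≈ 9780.7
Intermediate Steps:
D(P) = -8/3 (D(P) = (⅓)*(-8) = -8/3)
H = 28472/3 (H = -3559*(-8/3) = 28472/3 ≈ 9490.7)
R(V, d) = 443
128472/R(-1*(-672), 10) + H = 128472/443 + 28472/3 = 12998512/1329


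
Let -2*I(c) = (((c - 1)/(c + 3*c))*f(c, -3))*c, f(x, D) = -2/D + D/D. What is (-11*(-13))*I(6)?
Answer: -3575/24 ≈ -148.96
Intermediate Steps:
f(x, D) = 1 - 2/D (f(x, D) = -2/D + 1 = 1 - 2/D)
I(c) = 5/24 - 5*c/24 (I(c) = -((c - 1)/(c + 3*c))*((-2 - 3)/(-3))*c/2 = -((-1 + c)/((4*c)))*(-1/3*(-5))*c/2 = -((-1 + c)*(1/(4*c)))*(5/3)*c/2 = -((-1 + c)/(4*c))*(5/3)*c/2 = -5*(-1 + c)/(12*c)*c/2 = -(-5/12 + 5*c/12)/2 = 5/24 - 5*c/24)
(-11*(-13))*I(6) = (-11*(-13))*(5/24 - 5/24*6) = 143*(5/24 - 5/4) = 143*(-25/24) = -3575/24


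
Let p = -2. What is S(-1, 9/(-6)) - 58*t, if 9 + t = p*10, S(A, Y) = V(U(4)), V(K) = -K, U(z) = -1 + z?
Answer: 1679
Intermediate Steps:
S(A, Y) = -3 (S(A, Y) = -(-1 + 4) = -1*3 = -3)
t = -29 (t = -9 - 2*10 = -9 - 20 = -29)
S(-1, 9/(-6)) - 58*t = -3 - 58*(-29) = -3 + 1682 = 1679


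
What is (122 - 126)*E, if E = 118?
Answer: -472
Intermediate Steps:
(122 - 126)*E = (122 - 126)*118 = -4*118 = -472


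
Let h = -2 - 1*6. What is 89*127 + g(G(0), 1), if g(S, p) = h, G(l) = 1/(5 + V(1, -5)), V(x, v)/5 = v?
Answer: 11295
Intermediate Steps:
V(x, v) = 5*v
G(l) = -1/20 (G(l) = 1/(5 + 5*(-5)) = 1/(5 - 25) = 1/(-20) = -1/20)
h = -8 (h = -2 - 6 = -8)
g(S, p) = -8
89*127 + g(G(0), 1) = 89*127 - 8 = 11303 - 8 = 11295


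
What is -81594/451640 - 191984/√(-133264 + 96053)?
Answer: -40797/225820 + 191984*I*√37211/37211 ≈ -0.18066 + 995.24*I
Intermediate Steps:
-81594/451640 - 191984/√(-133264 + 96053) = -81594*1/451640 - 191984*(-I*√37211/37211) = -40797/225820 - 191984*(-I*√37211/37211) = -40797/225820 - (-191984)*I*√37211/37211 = -40797/225820 + 191984*I*√37211/37211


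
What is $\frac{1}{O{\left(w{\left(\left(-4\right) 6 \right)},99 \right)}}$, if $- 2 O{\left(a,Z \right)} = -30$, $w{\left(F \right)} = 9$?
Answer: $\frac{1}{15} \approx 0.066667$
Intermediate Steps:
$O{\left(a,Z \right)} = 15$ ($O{\left(a,Z \right)} = \left(- \frac{1}{2}\right) \left(-30\right) = 15$)
$\frac{1}{O{\left(w{\left(\left(-4\right) 6 \right)},99 \right)}} = \frac{1}{15}$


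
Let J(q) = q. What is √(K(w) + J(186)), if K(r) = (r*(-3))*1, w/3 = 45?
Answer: I*√219 ≈ 14.799*I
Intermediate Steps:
w = 135 (w = 3*45 = 135)
K(r) = -3*r (K(r) = -3*r*1 = -3*r)
√(K(w) + J(186)) = √(-3*135 + 186) = √(-405 + 186) = √(-219) = I*√219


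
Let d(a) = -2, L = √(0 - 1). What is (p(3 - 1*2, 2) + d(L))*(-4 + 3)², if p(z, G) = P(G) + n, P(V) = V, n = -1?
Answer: -1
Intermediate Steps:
L = I (L = √(-1) = I ≈ 1.0*I)
p(z, G) = -1 + G (p(z, G) = G - 1 = -1 + G)
(p(3 - 1*2, 2) + d(L))*(-4 + 3)² = ((-1 + 2) - 2)*(-4 + 3)² = (1 - 2)*(-1)² = -1*1 = -1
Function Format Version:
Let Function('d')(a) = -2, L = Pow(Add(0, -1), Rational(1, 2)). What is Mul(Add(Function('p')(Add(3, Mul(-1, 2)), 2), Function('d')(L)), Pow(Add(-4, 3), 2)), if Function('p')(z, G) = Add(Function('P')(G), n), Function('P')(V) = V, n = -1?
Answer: -1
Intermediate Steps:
L = I (L = Pow(-1, Rational(1, 2)) = I ≈ Mul(1.0000, I))
Function('p')(z, G) = Add(-1, G) (Function('p')(z, G) = Add(G, -1) = Add(-1, G))
Mul(Add(Function('p')(Add(3, Mul(-1, 2)), 2), Function('d')(L)), Pow(Add(-4, 3), 2)) = Mul(Add(Add(-1, 2), -2), Pow(Add(-4, 3), 2)) = Mul(Add(1, -2), Pow(-1, 2)) = Mul(-1, 1) = -1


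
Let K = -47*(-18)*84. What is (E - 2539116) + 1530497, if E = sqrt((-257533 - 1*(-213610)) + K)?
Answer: -1008619 + sqrt(27141) ≈ -1.0085e+6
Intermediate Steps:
K = 71064 (K = 846*84 = 71064)
E = sqrt(27141) (E = sqrt((-257533 - 1*(-213610)) + 71064) = sqrt((-257533 + 213610) + 71064) = sqrt(-43923 + 71064) = sqrt(27141) ≈ 164.75)
(E - 2539116) + 1530497 = (sqrt(27141) - 2539116) + 1530497 = (-2539116 + sqrt(27141)) + 1530497 = -1008619 + sqrt(27141)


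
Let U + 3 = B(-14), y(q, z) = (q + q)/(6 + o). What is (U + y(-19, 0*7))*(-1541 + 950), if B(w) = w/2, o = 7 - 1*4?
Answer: 25216/3 ≈ 8405.3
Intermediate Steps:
o = 3 (o = 7 - 4 = 3)
y(q, z) = 2*q/9 (y(q, z) = (q + q)/(6 + 3) = (2*q)/9 = (2*q)*(1/9) = 2*q/9)
B(w) = w/2 (B(w) = w*(1/2) = w/2)
U = -10 (U = -3 + (1/2)*(-14) = -3 - 7 = -10)
(U + y(-19, 0*7))*(-1541 + 950) = (-10 + (2/9)*(-19))*(-1541 + 950) = (-10 - 38/9)*(-591) = -128/9*(-591) = 25216/3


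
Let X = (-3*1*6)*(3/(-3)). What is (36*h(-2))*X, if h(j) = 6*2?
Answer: 7776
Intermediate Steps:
h(j) = 12
X = 18 (X = (-3*6)*(3*(-⅓)) = -18*(-1) = 18)
(36*h(-2))*X = (36*12)*18 = 432*18 = 7776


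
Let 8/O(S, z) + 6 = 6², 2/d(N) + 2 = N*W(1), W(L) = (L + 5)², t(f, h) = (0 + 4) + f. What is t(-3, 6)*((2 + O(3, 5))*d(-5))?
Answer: -34/1365 ≈ -0.024908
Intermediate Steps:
t(f, h) = 4 + f
W(L) = (5 + L)²
d(N) = 2/(-2 + 36*N) (d(N) = 2/(-2 + N*(5 + 1)²) = 2/(-2 + N*6²) = 2/(-2 + N*36) = 2/(-2 + 36*N))
O(S, z) = 4/15 (O(S, z) = 8/(-6 + 6²) = 8/(-6 + 36) = 8/30 = 8*(1/30) = 4/15)
t(-3, 6)*((2 + O(3, 5))*d(-5)) = (4 - 3)*((2 + 4/15)/(-1 + 18*(-5))) = 1*(34/(15*(-1 - 90))) = 1*((34/15)/(-91)) = 1*((34/15)*(-1/91)) = 1*(-34/1365) = -34/1365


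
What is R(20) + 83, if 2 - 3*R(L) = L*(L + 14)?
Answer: -143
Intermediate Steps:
R(L) = ⅔ - L*(14 + L)/3 (R(L) = ⅔ - L*(L + 14)/3 = ⅔ - L*(14 + L)/3)
R(20) + 83 = (⅔ - 14/3*20 - ⅓*20²) + 83 = (⅔ - 280/3 - ⅓*400) + 83 = (⅔ - 280/3 - 400/3) + 83 = -226 + 83 = -143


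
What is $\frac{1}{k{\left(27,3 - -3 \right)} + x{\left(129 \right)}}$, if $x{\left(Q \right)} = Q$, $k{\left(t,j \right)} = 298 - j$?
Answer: $\frac{1}{421} \approx 0.0023753$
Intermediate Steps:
$\frac{1}{k{\left(27,3 - -3 \right)} + x{\left(129 \right)}} = \frac{1}{\left(298 - \left(3 - -3\right)\right) + 129} = \frac{1}{\left(298 - \left(3 + 3\right)\right) + 129} = \frac{1}{\left(298 - 6\right) + 129} = \frac{1}{292 + 129} = \frac{1}{421}$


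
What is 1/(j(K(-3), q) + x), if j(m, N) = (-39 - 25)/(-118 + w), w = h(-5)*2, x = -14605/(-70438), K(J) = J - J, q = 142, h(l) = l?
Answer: 35219/24912 ≈ 1.4137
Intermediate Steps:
K(J) = 0
x = 14605/70438 (x = -14605*(-1/70438) = 14605/70438 ≈ 0.20735)
w = -10 (w = -5*2 = -10)
j(m, N) = ½ (j(m, N) = (-39 - 25)/(-118 - 10) = -64/(-128) = -64*(-1/128) = ½)
1/(j(K(-3), q) + x) = 1/(½ + 14605/70438) = 1/(24912/35219) = 35219/24912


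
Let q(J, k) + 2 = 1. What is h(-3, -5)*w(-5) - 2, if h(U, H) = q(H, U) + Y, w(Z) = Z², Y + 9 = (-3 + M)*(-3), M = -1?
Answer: 48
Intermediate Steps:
Y = 3 (Y = -9 + (-3 - 1)*(-3) = -9 - 4*(-3) = -9 + 12 = 3)
q(J, k) = -1 (q(J, k) = -2 + 1 = -1)
h(U, H) = 2 (h(U, H) = -1 + 3 = 2)
h(-3, -5)*w(-5) - 2 = 2*(-5)² - 2 = 2*25 - 2 = 50 - 2 = 48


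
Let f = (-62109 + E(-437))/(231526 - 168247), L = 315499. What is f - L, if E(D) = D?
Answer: -19964523767/63279 ≈ -3.1550e+5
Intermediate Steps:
f = -62546/63279 (f = (-62109 - 437)/(231526 - 168247) = -62546/63279 ≈ -0.98842)
f - L = -62546/63279 - 1*315499 = -62546/63279 - 315499 = -19964523767/63279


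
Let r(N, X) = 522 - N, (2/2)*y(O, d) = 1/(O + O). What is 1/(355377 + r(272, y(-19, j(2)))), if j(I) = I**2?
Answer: 1/355627 ≈ 2.8119e-6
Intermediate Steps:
y(O, d) = 1/(2*O) (y(O, d) = 1/(O + O) = 1/(2*O))
1/(355377 + r(272, y(-19, j(2)))) = 1/(355377 + (522 - 1*272)) = 1/(355377 + (522 - 272)) = 1/(355377 + 250) = 1/355627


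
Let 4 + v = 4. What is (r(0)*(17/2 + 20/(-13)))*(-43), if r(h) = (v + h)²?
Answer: 0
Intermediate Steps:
v = 0 (v = -4 + 4 = 0)
r(h) = h² (r(h) = (0 + h)² = h²)
(r(0)*(17/2 + 20/(-13)))*(-43) = (0²*(17/2 + 20/(-13)))*(-43) = (0*(17*(½) + 20*(-1/13)))*(-43) = (0*(17/2 - 20/13))*(-43) = (0*(181/26))*(-43) = 0*(-43) = 0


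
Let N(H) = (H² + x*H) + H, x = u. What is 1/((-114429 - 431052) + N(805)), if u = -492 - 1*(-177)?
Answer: -1/150226 ≈ -6.6566e-6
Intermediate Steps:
u = -315 (u = -492 + 177 = -315)
x = -315
N(H) = H² - 314*H (N(H) = (H² - 315*H) + H = H² - 314*H)
1/((-114429 - 431052) + N(805)) = 1/((-114429 - 431052) + 805*(-314 + 805)) = 1/(-545481 + 805*491) = 1/(-545481 + 395255) = 1/(-150226) = -1/150226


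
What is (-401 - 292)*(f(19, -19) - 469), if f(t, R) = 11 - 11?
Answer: 325017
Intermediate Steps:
f(t, R) = 0
(-401 - 292)*(f(19, -19) - 469) = (-401 - 292)*(0 - 469) = -693*(-469) = 325017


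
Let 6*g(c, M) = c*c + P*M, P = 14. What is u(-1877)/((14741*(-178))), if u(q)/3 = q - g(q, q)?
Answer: 39417/58964 ≈ 0.66849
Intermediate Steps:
g(c, M) = c**2/6 + 7*M/3 (g(c, M) = (c*c + 14*M)/6 = (c**2 + 14*M)/6 = c**2/6 + 7*M/3)
u(q) = -4*q - q**2/2 (u(q) = 3*(q - (q**2/6 + 7*q/3)) = 3*(q + (-7*q/3 - q**2/6)) = 3*(-4*q/3 - q**2/6) = -4*q - q**2/2)
u(-1877)/((14741*(-178))) = ((1/2)*(-1877)*(-8 - 1*(-1877)))/((14741*(-178))) = ((1/2)*(-1877)*(-8 + 1877))/(-2623898) = ((1/2)*(-1877)*1869)*(-1/2623898) = -3508113/2*(-1/2623898) = 39417/58964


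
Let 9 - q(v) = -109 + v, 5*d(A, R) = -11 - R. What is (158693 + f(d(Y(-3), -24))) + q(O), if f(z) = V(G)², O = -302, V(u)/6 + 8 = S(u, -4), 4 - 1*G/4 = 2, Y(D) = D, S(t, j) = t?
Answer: 159113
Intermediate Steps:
G = 8 (G = 16 - 4*2 = 16 - 8 = 8)
d(A, R) = -11/5 - R/5 (d(A, R) = (-11 - R)/5 = -11/5 - R/5)
V(u) = -48 + 6*u
f(z) = 0 (f(z) = (-48 + 6*8)² = (-48 + 48)² = 0² = 0)
q(v) = 118 - v (q(v) = 9 - (-109 + v) = 9 + (109 - v) = 118 - v)
(158693 + f(d(Y(-3), -24))) + q(O) = (158693 + 0) + (118 - 1*(-302)) = 158693 + (118 + 302) = 158693 + 420 = 159113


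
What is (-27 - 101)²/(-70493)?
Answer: -16384/70493 ≈ -0.23242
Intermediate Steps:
(-27 - 101)²/(-70493) = (-128)²*(-1/70493) = 16384*(-1/70493) = -16384/70493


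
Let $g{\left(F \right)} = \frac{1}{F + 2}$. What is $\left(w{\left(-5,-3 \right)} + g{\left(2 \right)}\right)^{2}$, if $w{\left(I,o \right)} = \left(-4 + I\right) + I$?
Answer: $\frac{3025}{16} \approx 189.06$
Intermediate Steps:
$w{\left(I,o \right)} = -4 + 2 I$
$g{\left(F \right)} = \frac{1}{2 + F}$
$\left(w{\left(-5,-3 \right)} + g{\left(2 \right)}\right)^{2} = \left(\left(-4 + 2 \left(-5\right)\right) + \frac{1}{2 + 2}\right)^{2} = \left(\left(-4 - 10\right) + \frac{1}{4}\right)^{2} = \left(-14 + \frac{1}{4}\right)^{2} = \left(- \frac{55}{4}\right)^{2} = \frac{3025}{16}$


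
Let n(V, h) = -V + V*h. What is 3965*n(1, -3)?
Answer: -15860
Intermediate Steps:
3965*n(1, -3) = 3965*(1*(-1 - 3)) = 3965*(1*(-4)) = 3965*(-4) = -15860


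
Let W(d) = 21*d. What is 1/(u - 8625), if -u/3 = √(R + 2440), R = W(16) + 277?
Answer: -2875/24787716 + √3053/24787716 ≈ -0.00011376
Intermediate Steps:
R = 613 (R = 21*16 + 277 = 336 + 277 = 613)
u = -3*√3053 (u = -3*√(613 + 2440) = -3*√3053 ≈ -165.76)
1/(u - 8625) = 1/(-3*√3053 - 8625) = 1/(-8625 - 3*√3053)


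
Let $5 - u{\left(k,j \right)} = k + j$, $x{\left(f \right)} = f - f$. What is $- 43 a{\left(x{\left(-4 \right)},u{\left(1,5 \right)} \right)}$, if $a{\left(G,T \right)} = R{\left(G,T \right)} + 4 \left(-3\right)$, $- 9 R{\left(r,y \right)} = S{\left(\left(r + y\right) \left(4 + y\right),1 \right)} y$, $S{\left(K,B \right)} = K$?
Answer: $\frac{1591}{3} \approx 530.33$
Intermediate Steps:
$x{\left(f \right)} = 0$
$u{\left(k,j \right)} = 5 - j - k$ ($u{\left(k,j \right)} = 5 - \left(k + j\right) = 5 - \left(j + k\right) = 5 - j - k$)
$R{\left(r,y \right)} = - \frac{y \left(4 + y\right) \left(r + y\right)}{9}$ ($R{\left(r,y \right)} = - \frac{\left(r + y\right) \left(4 + y\right) y}{9} = - \frac{\left(4 + y\right) \left(r + y\right) y}{9} = - \frac{y \left(4 + y\right) \left(r + y\right)}{9}$)
$a{\left(G,T \right)} = -12 - \frac{T \left(T^{2} + 4 G + 4 T + G T\right)}{9}$ ($a{\left(G,T \right)} = - \frac{T \left(T^{2} + 4 G + 4 T + G T\right)}{9} + 4 \left(-3\right) = - \frac{T \left(T^{2} + 4 G + 4 T + G T\right)}{9} - 12 = -12 - \frac{T \left(T^{2} + 4 G + 4 T + G T\right)}{9}$)
$- 43 a{\left(x{\left(-4 \right)},u{\left(1,5 \right)} \right)} = - 43 \left(-12 - \frac{\left(5 - 5 - 1\right) \left(\left(5 - 5 - 1\right)^{2} + 4 \cdot 0 + 4 \left(5 - 5 - 1\right) + 0 \left(5 - 5 - 1\right)\right)}{9}\right) = - 43 \left(-12 - \frac{\left(5 - 5 - 1\right) \left(\left(5 - 5 - 1\right)^{2} + 0 + 4 \left(5 - 5 - 1\right) + 0 \left(5 - 5 - 1\right)\right)}{9}\right) = - 43 \left(-12 - - \frac{\left(-1\right)^{2} + 0 + 4 \left(-1\right) + 0 \left(-1\right)}{9}\right) = - 43 \left(-12 - - \frac{1 + 0 - 4 + 0}{9}\right) = - 43 \left(-12 - \left(- \frac{1}{9}\right) \left(-3\right)\right) = - 43 \left(-12 - \frac{1}{3}\right) = \left(-43\right) \left(- \frac{37}{3}\right) = \frac{1591}{3}$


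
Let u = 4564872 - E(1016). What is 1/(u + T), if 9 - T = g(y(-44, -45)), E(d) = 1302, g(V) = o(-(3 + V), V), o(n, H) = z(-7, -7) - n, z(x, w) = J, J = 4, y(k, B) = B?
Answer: 1/4563617 ≈ 2.1912e-7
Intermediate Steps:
z(x, w) = 4
o(n, H) = 4 - n
g(V) = 7 + V (g(V) = 4 - (-1)*(3 + V) = 4 - (-3 - V) = 4 + (3 + V) = 7 + V)
T = 47 (T = 9 - (7 - 45) = 9 - 1*(-38) = 9 + 38 = 47)
u = 4563570 (u = 4564872 - 1*1302 = 4564872 - 1302 = 4563570)
1/(u + T) = 1/(4563570 + 47) = 1/4563617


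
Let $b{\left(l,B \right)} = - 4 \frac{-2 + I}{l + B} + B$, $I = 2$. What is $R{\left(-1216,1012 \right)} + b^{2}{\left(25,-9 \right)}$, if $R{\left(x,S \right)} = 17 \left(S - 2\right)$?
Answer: $17251$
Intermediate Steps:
$b{\left(l,B \right)} = B$ ($b{\left(l,B \right)} = - 4 \frac{-2 + 2}{l + B} + B = - 4 \frac{0}{B + l} + B = \left(-4\right) 0 + B = 0 + B = B$)
$R{\left(x,S \right)} = -34 + 17 S$ ($R{\left(x,S \right)} = 17 \left(-2 + S\right) = -34 + 17 S$)
$R{\left(-1216,1012 \right)} + b^{2}{\left(25,-9 \right)} = \left(-34 + 17 \cdot 1012\right) + \left(-9\right)^{2} = \left(-34 + 17204\right) + 81 = 17170 + 81 = 17251$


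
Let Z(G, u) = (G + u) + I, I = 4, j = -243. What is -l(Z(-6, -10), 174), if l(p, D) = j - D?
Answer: 417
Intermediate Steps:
Z(G, u) = 4 + G + u (Z(G, u) = (G + u) + 4 = 4 + G + u)
l(p, D) = -243 - D
-l(Z(-6, -10), 174) = -(-243 - 1*174) = -(-243 - 174) = -1*(-417) = 417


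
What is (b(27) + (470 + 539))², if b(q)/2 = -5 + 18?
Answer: 1071225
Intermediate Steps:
b(q) = 26 (b(q) = 2*(-5 + 18) = 2*13 = 26)
(b(27) + (470 + 539))² = (26 + (470 + 539))² = (26 + 1009)² = 1035² = 1071225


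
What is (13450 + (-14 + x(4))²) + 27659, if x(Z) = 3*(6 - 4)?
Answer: 41173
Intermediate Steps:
x(Z) = 6 (x(Z) = 3*2 = 6)
(13450 + (-14 + x(4))²) + 27659 = (13450 + (-14 + 6)²) + 27659 = (13450 + (-8)²) + 27659 = (13450 + 64) + 27659 = 13514 + 27659 = 41173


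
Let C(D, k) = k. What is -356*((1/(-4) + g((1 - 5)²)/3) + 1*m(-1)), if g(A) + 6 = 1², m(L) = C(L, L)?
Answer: 3115/3 ≈ 1038.3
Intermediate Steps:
m(L) = L
g(A) = -5 (g(A) = -6 + 1² = -6 + 1 = -5)
-356*((1/(-4) + g((1 - 5)²)/3) + 1*m(-1)) = -356*((1/(-4) - 5/3) + 1*(-1)) = -356*((1*(-¼) - 5*⅓) - 1) = -356*((-¼ - 5/3) - 1) = -356*(-23/12 - 1) = -356*(-35/12) = 3115/3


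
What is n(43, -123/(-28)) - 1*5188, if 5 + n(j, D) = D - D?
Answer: -5193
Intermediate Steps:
n(j, D) = -5 (n(j, D) = -5 + (D - D) = -5 + 0 = -5)
n(43, -123/(-28)) - 1*5188 = -5 - 1*5188 = -5 - 5188 = -5193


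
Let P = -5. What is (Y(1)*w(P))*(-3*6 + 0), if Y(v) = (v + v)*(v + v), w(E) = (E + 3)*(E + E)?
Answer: -1440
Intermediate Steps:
w(E) = 2*E*(3 + E) (w(E) = (3 + E)*(2*E) = 2*E*(3 + E))
Y(v) = 4*v² (Y(v) = (2*v)*(2*v) = 4*v²)
(Y(1)*w(P))*(-3*6 + 0) = ((4*1²)*(2*(-5)*(3 - 5)))*(-3*6 + 0) = ((4*1)*(2*(-5)*(-2)))*(-18 + 0) = (4*20)*(-18) = 80*(-18) = -1440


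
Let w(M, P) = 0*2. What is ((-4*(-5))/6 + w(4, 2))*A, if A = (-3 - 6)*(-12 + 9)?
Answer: 90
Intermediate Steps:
A = 27 (A = -9*(-3) = 27)
w(M, P) = 0
((-4*(-5))/6 + w(4, 2))*A = ((-4*(-5))/6 + 0)*27 = ((⅙)*20 + 0)*27 = (10/3 + 0)*27 = (10/3)*27 = 90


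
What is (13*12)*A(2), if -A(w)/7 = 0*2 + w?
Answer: -2184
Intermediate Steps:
A(w) = -7*w (A(w) = -7*(0*2 + w) = -7*(0 + w) = -7*w)
(13*12)*A(2) = (13*12)*(-7*2) = 156*(-14) = -2184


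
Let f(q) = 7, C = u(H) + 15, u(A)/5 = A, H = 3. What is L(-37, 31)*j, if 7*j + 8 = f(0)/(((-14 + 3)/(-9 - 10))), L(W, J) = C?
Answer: 1350/77 ≈ 17.532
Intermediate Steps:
u(A) = 5*A
C = 30 (C = 5*3 + 15 = 15 + 15 = 30)
L(W, J) = 30
j = 45/77 (j = -8/7 + (7/(((-14 + 3)/(-9 - 10))))/7 = -8/7 + (7/((-11/(-19))))/7 = -8/7 + (7/((-11*(-1/19))))/7 = -8/7 + (7/(11/19))/7 = -8/7 + (7*(19/11))/7 = -8/7 + (1/7)*(133/11) = -8/7 + 19/11 = 45/77 ≈ 0.58442)
L(-37, 31)*j = 30*(45/77) = 1350/77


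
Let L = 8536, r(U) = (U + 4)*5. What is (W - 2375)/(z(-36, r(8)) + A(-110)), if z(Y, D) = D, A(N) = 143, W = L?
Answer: 6161/203 ≈ 30.350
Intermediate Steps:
r(U) = 20 + 5*U (r(U) = (4 + U)*5 = 20 + 5*U)
W = 8536
(W - 2375)/(z(-36, r(8)) + A(-110)) = (8536 - 2375)/((20 + 5*8) + 143) = 6161/((20 + 40) + 143) = 6161/(60 + 143) = 6161/203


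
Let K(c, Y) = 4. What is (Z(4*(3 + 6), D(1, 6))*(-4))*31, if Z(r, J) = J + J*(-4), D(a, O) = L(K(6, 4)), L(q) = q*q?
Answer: 5952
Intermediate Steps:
L(q) = q**2
D(a, O) = 16 (D(a, O) = 4**2 = 16)
Z(r, J) = -3*J (Z(r, J) = J - 4*J = -3*J)
(Z(4*(3 + 6), D(1, 6))*(-4))*31 = (-3*16*(-4))*31 = -48*(-4)*31 = 192*31 = 5952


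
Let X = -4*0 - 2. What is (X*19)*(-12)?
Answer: 456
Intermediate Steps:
X = -2 (X = 0 - 2 = -2)
(X*19)*(-12) = -2*19*(-12) = -38*(-12) = 456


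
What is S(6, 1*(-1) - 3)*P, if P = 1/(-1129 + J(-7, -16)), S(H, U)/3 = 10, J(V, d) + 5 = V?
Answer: -30/1141 ≈ -0.026293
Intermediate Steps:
J(V, d) = -5 + V
S(H, U) = 30 (S(H, U) = 3*10 = 30)
P = -1/1141 (P = 1/(-1129 + (-5 - 7)) = 1/(-1129 - 12) = 1/(-1141) = -1/1141 ≈ -0.00087642)
S(6, 1*(-1) - 3)*P = 30*(-1/1141) = -30/1141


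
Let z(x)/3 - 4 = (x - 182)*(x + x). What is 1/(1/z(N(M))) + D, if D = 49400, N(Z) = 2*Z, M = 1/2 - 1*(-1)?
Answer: 46190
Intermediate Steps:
M = 3/2 (M = 1*(½) + 1 = ½ + 1 = 3/2 ≈ 1.5000)
z(x) = 12 + 6*x*(-182 + x) (z(x) = 12 + 3*((x - 182)*(x + x)) = 12 + 3*((-182 + x)*(2*x)) = 12 + 3*(2*x*(-182 + x)) = 12 + 6*x*(-182 + x))
1/(1/z(N(M))) + D = 1/(1/(12 - 2184*3/2 + 6*(2*(3/2))²)) + 49400 = 1/(1/(12 - 1092*3 + 6*3²)) + 49400 = 1/(1/(12 - 3276 + 6*9)) + 49400 = 1/(1/(12 - 3276 + 54)) + 49400 = 1/(1/(-3210)) + 49400 = 1/(-1/3210) + 49400 = -3210 + 49400 = 46190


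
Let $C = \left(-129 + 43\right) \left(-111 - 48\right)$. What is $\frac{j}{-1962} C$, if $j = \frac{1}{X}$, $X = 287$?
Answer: $- \frac{2279}{93849} \approx -0.024284$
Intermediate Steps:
$j = \frac{1}{287} \approx 0.0034843$
$C = 13674$ ($C = \left(-86\right) \left(-159\right) = 13674$)
$\frac{j}{-1962} C = \frac{1}{287 \left(-1962\right)} 13674 = \frac{1}{287} \left(- \frac{1}{1962}\right) 13674 = \left(- \frac{1}{563094}\right) 13674 = - \frac{2279}{93849}$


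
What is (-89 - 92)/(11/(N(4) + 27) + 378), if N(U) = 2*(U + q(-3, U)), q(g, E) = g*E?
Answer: -181/379 ≈ -0.47757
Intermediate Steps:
q(g, E) = E*g
N(U) = -4*U (N(U) = 2*(U + U*(-3)) = 2*(U - 3*U) = 2*(-2*U) = -4*U)
(-89 - 92)/(11/(N(4) + 27) + 378) = (-89 - 92)/(11/(-4*4 + 27) + 378) = -181/(11/(-16 + 27) + 378) = -181/(11/11 + 378) = -181/(11*(1/11) + 378) = -181/(1 + 378) = -181/379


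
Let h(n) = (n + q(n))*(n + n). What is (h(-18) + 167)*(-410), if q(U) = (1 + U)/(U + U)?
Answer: -327180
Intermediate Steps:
q(U) = (1 + U)/(2*U) (q(U) = (1 + U)/((2*U)) = (1 + U)*(1/(2*U)) = (1 + U)/(2*U))
h(n) = 2*n*(n + (1 + n)/(2*n)) (h(n) = (n + (1 + n)/(2*n))*(n + n) = (n + (1 + n)/(2*n))*(2*n) = 2*n*(n + (1 + n)/(2*n)))
(h(-18) + 167)*(-410) = ((1 - 18 + 2*(-18)**2) + 167)*(-410) = ((1 - 18 + 2*324) + 167)*(-410) = ((1 - 18 + 648) + 167)*(-410) = (631 + 167)*(-410) = 798*(-410) = -327180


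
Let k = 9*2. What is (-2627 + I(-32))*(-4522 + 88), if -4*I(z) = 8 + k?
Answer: 11676939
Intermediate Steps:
k = 18
I(z) = -13/2 (I(z) = -(8 + 18)/4 = -¼*26 = -13/2)
(-2627 + I(-32))*(-4522 + 88) = (-2627 - 13/2)*(-4522 + 88) = -5267/2*(-4434) = 11676939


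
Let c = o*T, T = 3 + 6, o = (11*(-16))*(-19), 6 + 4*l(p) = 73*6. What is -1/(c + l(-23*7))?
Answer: -1/30204 ≈ -3.3108e-5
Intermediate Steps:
l(p) = 108 (l(p) = -3/2 + (73*6)/4 = -3/2 + (¼)*438 = -3/2 + 219/2 = 108)
o = 3344 (o = -176*(-19) = 3344)
T = 9
c = 30096 (c = 3344*9 = 30096)
-1/(c + l(-23*7)) = -1/(30096 + 108) = -1/30204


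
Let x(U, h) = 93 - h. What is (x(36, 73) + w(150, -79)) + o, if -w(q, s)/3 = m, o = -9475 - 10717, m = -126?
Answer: -19794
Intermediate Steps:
o = -20192
w(q, s) = 378 (w(q, s) = -3*(-126) = 378)
(x(36, 73) + w(150, -79)) + o = ((93 - 1*73) + 378) - 20192 = ((93 - 73) + 378) - 20192 = (20 + 378) - 20192 = 398 - 20192 = -19794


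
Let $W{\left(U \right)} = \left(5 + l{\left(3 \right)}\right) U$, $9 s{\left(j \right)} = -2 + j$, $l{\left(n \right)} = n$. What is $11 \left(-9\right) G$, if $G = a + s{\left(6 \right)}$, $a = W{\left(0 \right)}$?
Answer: $-44$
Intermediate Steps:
$s{\left(j \right)} = - \frac{2}{9} + \frac{j}{9}$ ($s{\left(j \right)} = \frac{-2 + j}{9} = - \frac{2}{9} + \frac{j}{9}$)
$W{\left(U \right)} = 8 U$ ($W{\left(U \right)} = \left(5 + 3\right) U = 8 U$)
$a = 0$ ($a = 8 \cdot 0 = 0$)
$G = \frac{4}{9}$ ($G = 0 + \left(- \frac{2}{9} + \frac{1}{9} \cdot 6\right) = 0 + \left(- \frac{2}{9} + \frac{2}{3}\right) = 0 + \frac{4}{9} = \frac{4}{9} \approx 0.44444$)
$11 \left(-9\right) G = 11 \left(-9\right) \frac{4}{9} = \left(-99\right) \frac{4}{9} = -44$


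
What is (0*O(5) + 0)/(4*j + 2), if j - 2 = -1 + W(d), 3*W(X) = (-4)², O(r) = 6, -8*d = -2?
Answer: 0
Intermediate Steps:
d = ¼ (d = -⅛*(-2) = ¼ ≈ 0.25000)
W(X) = 16/3 (W(X) = (⅓)*(-4)² = (⅓)*16 = 16/3)
j = 19/3 (j = 2 + (-1 + 16/3) = 2 + 13/3 = 19/3 ≈ 6.3333)
(0*O(5) + 0)/(4*j + 2) = (0*6 + 0)/(4*(19/3) + 2) = (0 + 0)/(76/3 + 2) = 0/(82/3) = 0*(3/82) = 0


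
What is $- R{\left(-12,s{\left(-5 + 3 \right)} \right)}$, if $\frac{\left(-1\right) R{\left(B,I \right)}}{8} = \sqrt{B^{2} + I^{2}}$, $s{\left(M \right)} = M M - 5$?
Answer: $8 \sqrt{145} \approx 96.333$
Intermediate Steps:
$s{\left(M \right)} = -5 + M^{2}$ ($s{\left(M \right)} = M^{2} - 5 = -5 + M^{2}$)
$R{\left(B,I \right)} = - 8 \sqrt{B^{2} + I^{2}}$
$- R{\left(-12,s{\left(-5 + 3 \right)} \right)} = - \left(-8\right) \sqrt{\left(-12\right)^{2} + \left(-5 + \left(-5 + 3\right)^{2}\right)^{2}} = - \left(-8\right) \sqrt{144 + \left(-5 + \left(-2\right)^{2}\right)^{2}} = - \left(-8\right) \sqrt{144 + \left(-5 + 4\right)^{2}} = - \left(-8\right) \sqrt{144 + \left(-1\right)^{2}} = - \left(-8\right) \sqrt{144 + 1} = - \left(-8\right) \sqrt{145} = 8 \sqrt{145}$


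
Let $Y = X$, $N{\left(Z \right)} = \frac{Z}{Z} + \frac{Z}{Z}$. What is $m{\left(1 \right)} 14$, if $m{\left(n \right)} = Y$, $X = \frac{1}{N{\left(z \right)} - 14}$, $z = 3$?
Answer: $- \frac{7}{6} \approx -1.1667$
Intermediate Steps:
$N{\left(Z \right)} = 2$ ($N{\left(Z \right)} = 1 + 1 = 2$)
$X = - \frac{1}{12}$ ($X = \frac{1}{2 - 14} = \frac{1}{-12} = - \frac{1}{12} \approx -0.083333$)
$Y = - \frac{1}{12} \approx -0.083333$
$m{\left(n \right)} = - \frac{1}{12}$
$m{\left(1 \right)} 14 = \left(- \frac{1}{12}\right) 14 = - \frac{7}{6}$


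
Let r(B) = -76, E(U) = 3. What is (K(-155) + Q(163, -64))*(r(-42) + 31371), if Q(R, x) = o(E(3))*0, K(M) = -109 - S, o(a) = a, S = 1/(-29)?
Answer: -98892200/29 ≈ -3.4101e+6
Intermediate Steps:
S = -1/29 ≈ -0.034483
K(M) = -3160/29 (K(M) = -109 - 1*(-1/29) = -109 + 1/29 = -3160/29)
Q(R, x) = 0 (Q(R, x) = 3*0 = 0)
(K(-155) + Q(163, -64))*(r(-42) + 31371) = (-3160/29 + 0)*(-76 + 31371) = -3160/29*31295 = -98892200/29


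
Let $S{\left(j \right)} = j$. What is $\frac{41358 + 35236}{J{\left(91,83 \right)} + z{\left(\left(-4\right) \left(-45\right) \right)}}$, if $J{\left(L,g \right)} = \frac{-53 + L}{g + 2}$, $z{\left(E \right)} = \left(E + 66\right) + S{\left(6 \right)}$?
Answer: $\frac{3255245}{10729} \approx 303.41$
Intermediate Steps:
$z{\left(E \right)} = 72 + E$ ($z{\left(E \right)} = \left(E + 66\right) + 6 = \left(66 + E\right) + 6 = 72 + E$)
$J{\left(L,g \right)} = \frac{-53 + L}{2 + g}$
$\frac{41358 + 35236}{J{\left(91,83 \right)} + z{\left(\left(-4\right) \left(-45\right) \right)}} = \frac{41358 + 35236}{\frac{-53 + 91}{2 + 83} + \left(72 - -180\right)} = \frac{76594}{\frac{1}{85} \cdot 38 + \left(72 + 180\right)} = \frac{76594}{\frac{1}{85} \cdot 38 + 252} = \frac{76594}{\frac{38}{85} + 252} = \frac{76594}{\frac{21458}{85}} = 76594 \cdot \frac{85}{21458} = \frac{3255245}{10729}$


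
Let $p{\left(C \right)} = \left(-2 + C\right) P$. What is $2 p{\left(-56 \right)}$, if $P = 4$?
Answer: $-464$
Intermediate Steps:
$p{\left(C \right)} = -8 + 4 C$ ($p{\left(C \right)} = \left(-2 + C\right) 4 = -8 + 4 C$)
$2 p{\left(-56 \right)} = 2 \left(-8 + 4 \left(-56\right)\right) = 2 \left(-8 - 224\right) = 2 \left(-232\right) = -464$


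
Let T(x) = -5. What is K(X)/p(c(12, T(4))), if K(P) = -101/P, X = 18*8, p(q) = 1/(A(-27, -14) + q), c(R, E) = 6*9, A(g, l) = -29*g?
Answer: -9393/16 ≈ -587.06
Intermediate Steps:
c(R, E) = 54
p(q) = 1/(783 + q) (p(q) = 1/(-29*(-27) + q) = 1/(783 + q))
X = 144
K(X)/p(c(12, T(4))) = (-101/144)/(1/(783 + 54)) = (-101*1/144)/(1/837) = -101/(144*1/837) = -101/144*837 = -9393/16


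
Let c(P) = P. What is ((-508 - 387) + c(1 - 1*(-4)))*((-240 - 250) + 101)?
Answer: 346210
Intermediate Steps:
((-508 - 387) + c(1 - 1*(-4)))*((-240 - 250) + 101) = ((-508 - 387) + (1 - 1*(-4)))*((-240 - 250) + 101) = (-895 + (1 + 4))*(-490 + 101) = (-895 + 5)*(-389) = -890*(-389) = 346210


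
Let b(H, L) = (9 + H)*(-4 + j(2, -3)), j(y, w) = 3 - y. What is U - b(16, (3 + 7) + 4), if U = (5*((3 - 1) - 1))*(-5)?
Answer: 50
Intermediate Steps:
b(H, L) = -27 - 3*H (b(H, L) = (9 + H)*(-4 + (3 - 1*2)) = (9 + H)*(-4 + (3 - 2)) = (9 + H)*(-4 + 1) = (9 + H)*(-3) = -27 - 3*H)
U = -25 (U = (5*(2 - 1))*(-5) = (5*1)*(-5) = 5*(-5) = -25)
U - b(16, (3 + 7) + 4) = -25 - (-27 - 3*16) = -25 - (-27 - 48) = -25 - 1*(-75) = -25 + 75 = 50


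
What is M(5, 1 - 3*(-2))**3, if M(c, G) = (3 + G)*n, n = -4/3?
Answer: -64000/27 ≈ -2370.4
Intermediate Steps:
n = -4/3 (n = -4*1/3 = -4/3 ≈ -1.3333)
M(c, G) = -4 - 4*G/3 (M(c, G) = (3 + G)*(-4/3) = -4 - 4*G/3)
M(5, 1 - 3*(-2))**3 = (-4 - 4*(1 - 3*(-2))/3)**3 = (-4 - 4*(1 + 6)/3)**3 = (-4 - 4/3*7)**3 = (-4 - 28/3)**3 = (-40/3)**3 = -64000/27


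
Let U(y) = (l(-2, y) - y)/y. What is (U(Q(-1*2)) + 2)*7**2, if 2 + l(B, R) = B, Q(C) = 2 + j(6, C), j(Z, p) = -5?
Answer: 343/3 ≈ 114.33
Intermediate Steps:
Q(C) = -3 (Q(C) = 2 - 5 = -3)
l(B, R) = -2 + B
U(y) = (-4 - y)/y (U(y) = ((-2 - 2) - y)/y = (-4 - y)/y)
(U(Q(-1*2)) + 2)*7**2 = ((-4 - 1*(-3))/(-3) + 2)*7**2 = (-(-4 + 3)/3 + 2)*49 = (-1/3*(-1) + 2)*49 = (1/3 + 2)*49 = (7/3)*49 = 343/3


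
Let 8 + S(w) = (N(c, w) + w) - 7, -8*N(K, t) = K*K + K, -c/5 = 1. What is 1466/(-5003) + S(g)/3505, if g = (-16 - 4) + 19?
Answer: -10461771/35071030 ≈ -0.29830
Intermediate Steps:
c = -5 (c = -5*1 = -5)
N(K, t) = -K/8 - K²/8 (N(K, t) = -(K*K + K)/8 = -(K² + K)/8 = -(K + K²)/8 = -K/8 - K²/8)
g = -1 (g = -20 + 19 = -1)
S(w) = -35/2 + w (S(w) = -8 + ((-⅛*(-5)*(1 - 5) + w) - 7) = -8 + ((-⅛*(-5)*(-4) + w) - 7) = -8 + ((-5/2 + w) - 7) = -8 + (-19/2 + w) = -35/2 + w)
1466/(-5003) + S(g)/3505 = 1466/(-5003) + (-35/2 - 1)/3505 = 1466*(-1/5003) - 37/2*1/3505 = -1466/5003 - 37/7010 = -10461771/35071030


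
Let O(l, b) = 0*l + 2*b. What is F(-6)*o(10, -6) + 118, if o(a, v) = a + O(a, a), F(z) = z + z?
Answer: -242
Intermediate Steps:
F(z) = 2*z
O(l, b) = 2*b (O(l, b) = 0 + 2*b = 2*b)
o(a, v) = 3*a (o(a, v) = a + 2*a = 3*a)
F(-6)*o(10, -6) + 118 = (2*(-6))*(3*10) + 118 = -12*30 + 118 = -360 + 118 = -242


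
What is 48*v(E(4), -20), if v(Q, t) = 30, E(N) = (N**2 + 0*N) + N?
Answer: 1440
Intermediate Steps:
E(N) = N + N**2 (E(N) = (N**2 + 0) + N = N**2 + N = N + N**2)
48*v(E(4), -20) = 48*30 = 1440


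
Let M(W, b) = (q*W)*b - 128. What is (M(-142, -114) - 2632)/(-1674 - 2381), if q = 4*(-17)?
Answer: 1103544/4055 ≈ 272.14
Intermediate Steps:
q = -68
M(W, b) = -128 - 68*W*b (M(W, b) = (-68*W)*b - 128 = -68*W*b - 128 = -128 - 68*W*b)
(M(-142, -114) - 2632)/(-1674 - 2381) = ((-128 - 68*(-142)*(-114)) - 2632)/(-1674 - 2381) = ((-128 - 1100784) - 2632)/(-4055) = (-1100912 - 2632)*(-1/4055) = -1103544*(-1/4055) = 1103544/4055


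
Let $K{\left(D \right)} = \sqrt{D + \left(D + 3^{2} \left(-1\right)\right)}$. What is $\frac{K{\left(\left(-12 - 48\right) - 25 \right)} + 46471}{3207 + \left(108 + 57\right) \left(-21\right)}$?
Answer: $- \frac{46471}{258} - \frac{i \sqrt{179}}{258} \approx -180.12 - 0.051857 i$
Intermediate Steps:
$K{\left(D \right)} = \sqrt{-9 + 2 D}$ ($K{\left(D \right)} = \sqrt{D + \left(D + 9 \left(-1\right)\right)} = \sqrt{D + \left(D - 9\right)} = \sqrt{D + \left(-9 + D\right)} = \sqrt{-9 + 2 D}$)
$\frac{K{\left(\left(-12 - 48\right) - 25 \right)} + 46471}{3207 + \left(108 + 57\right) \left(-21\right)} = \frac{\sqrt{-9 + 2 \left(\left(-12 - 48\right) - 25\right)} + 46471}{3207 + \left(108 + 57\right) \left(-21\right)} = \frac{\sqrt{-9 + 2 \left(-60 - 25\right)} + 46471}{3207 + 165 \left(-21\right)} = \frac{\sqrt{-9 + 2 \left(-85\right)} + 46471}{3207 - 3465} = \frac{\sqrt{-9 - 170} + 46471}{-258} = \left(\sqrt{-179} + 46471\right) \left(- \frac{1}{258}\right) = \left(i \sqrt{179} + 46471\right) \left(- \frac{1}{258}\right) = \left(46471 + i \sqrt{179}\right) \left(- \frac{1}{258}\right) = - \frac{46471}{258} - \frac{i \sqrt{179}}{258}$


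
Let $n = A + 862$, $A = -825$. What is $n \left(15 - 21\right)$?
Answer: $-222$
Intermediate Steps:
$n = 37$ ($n = -825 + 862 = 37$)
$n \left(15 - 21\right) = 37 \left(15 - 21\right) = 37 \left(-6\right) = -222$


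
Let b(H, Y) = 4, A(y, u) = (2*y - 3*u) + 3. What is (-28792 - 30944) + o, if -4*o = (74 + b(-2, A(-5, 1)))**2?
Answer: -61257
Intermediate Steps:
A(y, u) = 3 - 3*u + 2*y (A(y, u) = (-3*u + 2*y) + 3 = 3 - 3*u + 2*y)
o = -1521 (o = -(74 + 4)**2/4 = -1/4*78**2 = -1/4*6084 = -1521)
(-28792 - 30944) + o = (-28792 - 30944) - 1521 = -59736 - 1521 = -61257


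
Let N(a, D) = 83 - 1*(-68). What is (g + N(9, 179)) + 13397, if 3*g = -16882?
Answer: 23762/3 ≈ 7920.7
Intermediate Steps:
N(a, D) = 151 (N(a, D) = 83 + 68 = 151)
g = -16882/3 (g = (1/3)*(-16882) = -16882/3 ≈ -5627.3)
(g + N(9, 179)) + 13397 = (-16882/3 + 151) + 13397 = -16429/3 + 13397 = 23762/3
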